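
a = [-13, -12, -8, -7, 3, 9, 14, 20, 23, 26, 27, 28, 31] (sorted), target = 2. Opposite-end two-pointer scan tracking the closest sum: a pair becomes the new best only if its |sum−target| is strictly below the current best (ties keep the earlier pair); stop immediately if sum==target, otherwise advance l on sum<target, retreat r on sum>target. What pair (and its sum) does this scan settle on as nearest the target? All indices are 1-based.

pair (-12, 14) with sum 2 (|Δ|=0)

[1,13] -13+31=18 d=16 * → r--
[1,12] -13+28=15 d=13 * → r--
[1,11] -13+27=14 d=12 * → r--
[1,10] -13+26=13 d=11 * → r--
[1,9] -13+23=10 d=8 * → r--
[1,8] -13+20=7 d=5 * → r--
[1,7] -13+14=1 d=1 * → l++
[2,7] -12+14=2 d=0 * → stop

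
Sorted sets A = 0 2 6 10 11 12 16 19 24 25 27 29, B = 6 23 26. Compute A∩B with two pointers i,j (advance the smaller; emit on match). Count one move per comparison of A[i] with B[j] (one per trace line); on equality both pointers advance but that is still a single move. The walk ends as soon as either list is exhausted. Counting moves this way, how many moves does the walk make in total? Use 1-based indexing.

12 moves

[i=1,j=1] 0<6 → i++
[i=2,j=1] 2<6 → i++
[i=3,j=1] 6==6 emit → i++,j++
[i=4,j=2] 10<23 → i++
[i=5,j=2] 11<23 → i++
[i=6,j=2] 12<23 → i++
[i=7,j=2] 16<23 → i++
[i=8,j=2] 19<23 → i++
[i=9,j=2] 24>23 → j++
[i=9,j=3] 24<26 → i++
[i=10,j=3] 25<26 → i++
[i=11,j=3] 27>26 → j++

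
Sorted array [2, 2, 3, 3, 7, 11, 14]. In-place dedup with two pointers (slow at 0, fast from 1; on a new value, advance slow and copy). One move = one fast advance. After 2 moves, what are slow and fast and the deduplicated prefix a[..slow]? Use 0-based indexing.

slow=1, fast=3, prefix=[2, 3]

slow=0 fast=1: a[fast]=2=a[slow] dup, fast++
slow=0 fast=2: a[fast]=3≠a[slow]=2 write a[1]=3, slow++,fast++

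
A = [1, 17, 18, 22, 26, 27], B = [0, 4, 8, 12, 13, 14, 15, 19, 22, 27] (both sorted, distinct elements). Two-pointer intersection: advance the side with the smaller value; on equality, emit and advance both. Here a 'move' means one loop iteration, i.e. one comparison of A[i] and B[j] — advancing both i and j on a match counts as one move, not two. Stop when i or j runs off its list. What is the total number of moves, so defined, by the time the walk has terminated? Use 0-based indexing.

14 moves

i=0 j=0: 1>0, j++
i=0 j=1: 1<4, i++
i=1 j=1: 17>4, j++
i=1 j=2: 17>8, j++
i=1 j=3: 17>12, j++
i=1 j=4: 17>13, j++
i=1 j=5: 17>14, j++
i=1 j=6: 17>15, j++
i=1 j=7: 17<19, i++
i=2 j=7: 18<19, i++
i=3 j=7: 22>19, j++
i=3 j=8: 22==22 emit, i++,j++
i=4 j=9: 26<27, i++
i=5 j=9: 27==27 emit, i++,j++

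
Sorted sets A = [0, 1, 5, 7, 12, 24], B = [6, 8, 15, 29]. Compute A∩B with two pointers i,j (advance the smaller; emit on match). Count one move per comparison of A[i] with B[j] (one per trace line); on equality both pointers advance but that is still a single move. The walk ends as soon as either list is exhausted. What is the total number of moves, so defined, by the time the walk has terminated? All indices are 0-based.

i=0 j=0: 0<6, i++
i=1 j=0: 1<6, i++
i=2 j=0: 5<6, i++
i=3 j=0: 7>6, j++
i=3 j=1: 7<8, i++
i=4 j=1: 12>8, j++
i=4 j=2: 12<15, i++
i=5 j=2: 24>15, j++
i=5 j=3: 24<29, i++

9 moves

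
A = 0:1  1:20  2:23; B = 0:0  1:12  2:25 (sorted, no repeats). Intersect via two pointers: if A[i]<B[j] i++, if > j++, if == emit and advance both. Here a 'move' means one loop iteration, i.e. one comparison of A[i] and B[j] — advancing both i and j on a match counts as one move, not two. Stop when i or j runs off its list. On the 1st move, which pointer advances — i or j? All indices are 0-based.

[i=0,j=0] 1>0 → j++

j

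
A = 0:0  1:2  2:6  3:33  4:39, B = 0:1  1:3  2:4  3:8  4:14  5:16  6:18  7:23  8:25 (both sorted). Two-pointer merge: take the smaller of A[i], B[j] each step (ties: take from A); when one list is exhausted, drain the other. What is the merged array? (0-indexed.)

[0, 1, 2, 3, 4, 6, 8, 14, 16, 18, 23, 25, 33, 39]

i=0 j=0: A[i]=0<=B[j]=1 take 0, i++
i=1 j=0: A[i]=2>B[j]=1 take 1, j++
i=1 j=1: A[i]=2<=B[j]=3 take 2, i++
i=2 j=1: A[i]=6>B[j]=3 take 3, j++
i=2 j=2: A[i]=6>B[j]=4 take 4, j++
i=2 j=3: A[i]=6<=B[j]=8 take 6, i++
i=3 j=3: A[i]=33>B[j]=8 take 8, j++
i=3 j=4: A[i]=33>B[j]=14 take 14, j++
i=3 j=5: A[i]=33>B[j]=16 take 16, j++
i=3 j=6: A[i]=33>B[j]=18 take 18, j++
i=3 j=7: A[i]=33>B[j]=23 take 23, j++
i=3 j=8: A[i]=33>B[j]=25 take 25, j++
i=3 j=9: B done, take A[i]=33, i++
i=4 j=9: B done, take A[i]=39, i++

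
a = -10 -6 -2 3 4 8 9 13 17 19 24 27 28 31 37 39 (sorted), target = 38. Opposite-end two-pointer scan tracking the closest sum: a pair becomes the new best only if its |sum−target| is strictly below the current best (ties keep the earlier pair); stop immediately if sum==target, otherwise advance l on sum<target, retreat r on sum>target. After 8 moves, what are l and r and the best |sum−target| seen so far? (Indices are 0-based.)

[0,15] -10+39=29 d=9 * → l++
[1,15] -6+39=33 d=5 * → l++
[2,15] -2+39=37 d=1 * → l++
[3,15] 3+39=42 d=4 → r--
[3,14] 3+37=40 d=2 → r--
[3,13] 3+31=34 d=4 → l++
[4,13] 4+31=35 d=3 → l++
[5,13] 8+31=39 d=1 → r--

l=5, r=12, best |Δ|=1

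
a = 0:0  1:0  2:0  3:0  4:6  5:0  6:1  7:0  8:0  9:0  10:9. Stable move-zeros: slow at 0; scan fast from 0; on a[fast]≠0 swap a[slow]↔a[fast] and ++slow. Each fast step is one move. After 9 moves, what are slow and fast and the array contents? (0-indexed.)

slow=0 fast=0: a[fast]=0, fast++
slow=0 fast=1: a[fast]=0, fast++
slow=0 fast=2: a[fast]=0, fast++
slow=0 fast=3: a[fast]=0, fast++
slow=0 fast=4: a[fast]=6≠0 swap→a[0]=6, slow++,fast++
slow=1 fast=5: a[fast]=0, fast++
slow=1 fast=6: a[fast]=1≠0 swap→a[1]=1, slow++,fast++
slow=2 fast=7: a[fast]=0, fast++
slow=2 fast=8: a[fast]=0, fast++

slow=2, fast=9, a=[6, 1, 0, 0, 0, 0, 0, 0, 0, 0, 9]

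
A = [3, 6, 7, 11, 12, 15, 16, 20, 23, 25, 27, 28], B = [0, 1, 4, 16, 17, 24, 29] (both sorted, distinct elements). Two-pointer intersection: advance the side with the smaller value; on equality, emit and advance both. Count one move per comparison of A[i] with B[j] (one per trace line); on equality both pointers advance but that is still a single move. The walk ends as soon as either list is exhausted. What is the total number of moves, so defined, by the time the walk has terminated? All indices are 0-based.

17 moves

[i=0,j=0] 3>0 → j++
[i=0,j=1] 3>1 → j++
[i=0,j=2] 3<4 → i++
[i=1,j=2] 6>4 → j++
[i=1,j=3] 6<16 → i++
[i=2,j=3] 7<16 → i++
[i=3,j=3] 11<16 → i++
[i=4,j=3] 12<16 → i++
[i=5,j=3] 15<16 → i++
[i=6,j=3] 16==16 emit → i++,j++
[i=7,j=4] 20>17 → j++
[i=7,j=5] 20<24 → i++
[i=8,j=5] 23<24 → i++
[i=9,j=5] 25>24 → j++
[i=9,j=6] 25<29 → i++
[i=10,j=6] 27<29 → i++
[i=11,j=6] 28<29 → i++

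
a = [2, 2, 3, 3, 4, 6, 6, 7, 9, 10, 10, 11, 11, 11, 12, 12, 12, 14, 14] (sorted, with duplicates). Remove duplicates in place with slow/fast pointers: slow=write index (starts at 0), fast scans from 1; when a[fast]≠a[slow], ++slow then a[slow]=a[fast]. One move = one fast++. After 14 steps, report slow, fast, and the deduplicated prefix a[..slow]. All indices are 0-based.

slow=8, fast=15, prefix=[2, 3, 4, 6, 7, 9, 10, 11, 12]

(s=0,f=1) a[fast]=2=a[slow] dup → fast++
(s=0,f=2) a[fast]=3≠a[slow]=2 write a[1]=3 → slow++,fast++
(s=1,f=3) a[fast]=3=a[slow] dup → fast++
(s=1,f=4) a[fast]=4≠a[slow]=3 write a[2]=4 → slow++,fast++
(s=2,f=5) a[fast]=6≠a[slow]=4 write a[3]=6 → slow++,fast++
(s=3,f=6) a[fast]=6=a[slow] dup → fast++
(s=3,f=7) a[fast]=7≠a[slow]=6 write a[4]=7 → slow++,fast++
(s=4,f=8) a[fast]=9≠a[slow]=7 write a[5]=9 → slow++,fast++
(s=5,f=9) a[fast]=10≠a[slow]=9 write a[6]=10 → slow++,fast++
(s=6,f=10) a[fast]=10=a[slow] dup → fast++
(s=6,f=11) a[fast]=11≠a[slow]=10 write a[7]=11 → slow++,fast++
(s=7,f=12) a[fast]=11=a[slow] dup → fast++
(s=7,f=13) a[fast]=11=a[slow] dup → fast++
(s=7,f=14) a[fast]=12≠a[slow]=11 write a[8]=12 → slow++,fast++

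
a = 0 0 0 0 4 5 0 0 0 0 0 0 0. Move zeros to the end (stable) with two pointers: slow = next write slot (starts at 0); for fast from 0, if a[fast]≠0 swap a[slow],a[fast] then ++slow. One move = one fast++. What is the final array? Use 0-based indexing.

[4, 5, 0, 0, 0, 0, 0, 0, 0, 0, 0, 0, 0]

(s=0,f=0) a[fast]=0 → fast++
(s=0,f=1) a[fast]=0 → fast++
(s=0,f=2) a[fast]=0 → fast++
(s=0,f=3) a[fast]=0 → fast++
(s=0,f=4) a[fast]=4≠0 swap→a[0]=4 → slow++,fast++
(s=1,f=5) a[fast]=5≠0 swap→a[1]=5 → slow++,fast++
(s=2,f=6) a[fast]=0 → fast++
(s=2,f=7) a[fast]=0 → fast++
(s=2,f=8) a[fast]=0 → fast++
(s=2,f=9) a[fast]=0 → fast++
(s=2,f=10) a[fast]=0 → fast++
(s=2,f=11) a[fast]=0 → fast++
(s=2,f=12) a[fast]=0 → fast++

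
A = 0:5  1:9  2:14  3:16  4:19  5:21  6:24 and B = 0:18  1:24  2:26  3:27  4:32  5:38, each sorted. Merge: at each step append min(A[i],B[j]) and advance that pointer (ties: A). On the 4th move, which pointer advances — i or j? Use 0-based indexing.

i

i=0 j=0: A[i]=5<=B[j]=18 take 5, i++
i=1 j=0: A[i]=9<=B[j]=18 take 9, i++
i=2 j=0: A[i]=14<=B[j]=18 take 14, i++
i=3 j=0: A[i]=16<=B[j]=18 take 16, i++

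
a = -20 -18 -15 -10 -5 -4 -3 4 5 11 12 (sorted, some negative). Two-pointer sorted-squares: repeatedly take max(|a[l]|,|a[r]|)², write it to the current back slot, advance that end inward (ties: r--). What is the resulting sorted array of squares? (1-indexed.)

[1,11] |-20|>|12| out[11]=400 → l++
[2,11] |-18|>|12| out[10]=324 → l++
[3,11] |-15|>|12| out[9]=225 → l++
[4,11] |-10|<=|12| out[8]=144 → r--
[4,10] |-10|<=|11| out[7]=121 → r--
[4,9] |-10|>|5| out[6]=100 → l++
[5,9] |-5|<=|5| out[5]=25 → r--
[5,8] |-5|>|4| out[4]=25 → l++
[6,8] |-4|<=|4| out[3]=16 → r--
[6,7] |-4|>|-3| out[2]=16 → l++
[7,7] |-3|<=|-3| out[1]=9 → r--

[9, 16, 16, 25, 25, 100, 121, 144, 225, 324, 400]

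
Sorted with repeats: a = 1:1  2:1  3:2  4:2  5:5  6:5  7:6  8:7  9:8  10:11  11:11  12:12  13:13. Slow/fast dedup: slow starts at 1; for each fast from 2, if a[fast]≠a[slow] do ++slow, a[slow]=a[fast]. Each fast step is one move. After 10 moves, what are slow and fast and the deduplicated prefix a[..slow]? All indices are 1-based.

slow=7, fast=12, prefix=[1, 2, 5, 6, 7, 8, 11]

(s=1,f=2) a[fast]=1=a[slow] dup → fast++
(s=1,f=3) a[fast]=2≠a[slow]=1 write a[2]=2 → slow++,fast++
(s=2,f=4) a[fast]=2=a[slow] dup → fast++
(s=2,f=5) a[fast]=5≠a[slow]=2 write a[3]=5 → slow++,fast++
(s=3,f=6) a[fast]=5=a[slow] dup → fast++
(s=3,f=7) a[fast]=6≠a[slow]=5 write a[4]=6 → slow++,fast++
(s=4,f=8) a[fast]=7≠a[slow]=6 write a[5]=7 → slow++,fast++
(s=5,f=9) a[fast]=8≠a[slow]=7 write a[6]=8 → slow++,fast++
(s=6,f=10) a[fast]=11≠a[slow]=8 write a[7]=11 → slow++,fast++
(s=7,f=11) a[fast]=11=a[slow] dup → fast++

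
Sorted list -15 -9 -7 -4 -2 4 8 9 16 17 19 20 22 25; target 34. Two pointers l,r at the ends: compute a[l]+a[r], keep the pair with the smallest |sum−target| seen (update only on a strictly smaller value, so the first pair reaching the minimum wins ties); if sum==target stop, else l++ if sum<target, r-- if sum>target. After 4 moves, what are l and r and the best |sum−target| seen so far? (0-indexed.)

l=4, r=13, best |Δ|=13

[0,13] -15+25=10 d=24 * → l++
[1,13] -9+25=16 d=18 * → l++
[2,13] -7+25=18 d=16 * → l++
[3,13] -4+25=21 d=13 * → l++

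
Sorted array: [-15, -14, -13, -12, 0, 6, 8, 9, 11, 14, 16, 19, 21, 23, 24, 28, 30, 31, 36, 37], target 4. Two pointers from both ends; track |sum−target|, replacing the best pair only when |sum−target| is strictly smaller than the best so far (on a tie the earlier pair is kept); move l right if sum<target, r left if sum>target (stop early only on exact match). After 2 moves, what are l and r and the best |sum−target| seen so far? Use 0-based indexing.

[0,19] -15+37=22 d=18 * → r--
[0,18] -15+36=21 d=17 * → r--

l=0, r=17, best |Δ|=17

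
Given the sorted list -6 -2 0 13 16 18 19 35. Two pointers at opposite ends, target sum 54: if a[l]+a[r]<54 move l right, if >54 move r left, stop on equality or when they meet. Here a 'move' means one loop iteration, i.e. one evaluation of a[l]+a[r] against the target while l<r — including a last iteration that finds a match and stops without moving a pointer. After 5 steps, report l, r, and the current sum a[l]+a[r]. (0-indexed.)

[0,7] -6+35=29 <54 → l++
[1,7] -2+35=33 <54 → l++
[2,7] 0+35=35 <54 → l++
[3,7] 13+35=48 <54 → l++
[4,7] 16+35=51 <54 → l++

l=5, r=7, sum=53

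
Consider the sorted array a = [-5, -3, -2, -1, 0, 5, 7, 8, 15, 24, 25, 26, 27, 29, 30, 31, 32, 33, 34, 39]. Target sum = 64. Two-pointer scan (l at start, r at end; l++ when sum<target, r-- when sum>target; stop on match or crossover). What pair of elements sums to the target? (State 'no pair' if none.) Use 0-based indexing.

(25, 39)

l=0 r=19: -5+39=34 <64, l++
l=1 r=19: -3+39=36 <64, l++
l=2 r=19: -2+39=37 <64, l++
l=3 r=19: -1+39=38 <64, l++
l=4 r=19: 0+39=39 <64, l++
l=5 r=19: 5+39=44 <64, l++
l=6 r=19: 7+39=46 <64, l++
l=7 r=19: 8+39=47 <64, l++
l=8 r=19: 15+39=54 <64, l++
l=9 r=19: 24+39=63 <64, l++
l=10 r=19: 25+39=64, found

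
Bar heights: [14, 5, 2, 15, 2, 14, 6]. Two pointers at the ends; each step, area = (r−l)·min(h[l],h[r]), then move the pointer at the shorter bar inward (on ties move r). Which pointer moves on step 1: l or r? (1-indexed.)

l=1 r=7: min(14,6)*6=36 best=36 *, r--

r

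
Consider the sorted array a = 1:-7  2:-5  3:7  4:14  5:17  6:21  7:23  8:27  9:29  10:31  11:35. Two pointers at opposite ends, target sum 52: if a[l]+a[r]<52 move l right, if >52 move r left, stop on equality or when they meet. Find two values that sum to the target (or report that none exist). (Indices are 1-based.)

(17, 35)

l=1 r=11: -7+35=28 <52, l++
l=2 r=11: -5+35=30 <52, l++
l=3 r=11: 7+35=42 <52, l++
l=4 r=11: 14+35=49 <52, l++
l=5 r=11: 17+35=52, found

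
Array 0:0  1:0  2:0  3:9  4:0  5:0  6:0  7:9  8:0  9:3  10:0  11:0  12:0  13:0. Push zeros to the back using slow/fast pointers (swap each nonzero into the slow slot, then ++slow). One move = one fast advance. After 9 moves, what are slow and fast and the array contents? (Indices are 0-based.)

slow=2, fast=9, a=[9, 9, 0, 0, 0, 0, 0, 0, 0, 3, 0, 0, 0, 0]

(s=0,f=0) a[fast]=0 → fast++
(s=0,f=1) a[fast]=0 → fast++
(s=0,f=2) a[fast]=0 → fast++
(s=0,f=3) a[fast]=9≠0 swap→a[0]=9 → slow++,fast++
(s=1,f=4) a[fast]=0 → fast++
(s=1,f=5) a[fast]=0 → fast++
(s=1,f=6) a[fast]=0 → fast++
(s=1,f=7) a[fast]=9≠0 swap→a[1]=9 → slow++,fast++
(s=2,f=8) a[fast]=0 → fast++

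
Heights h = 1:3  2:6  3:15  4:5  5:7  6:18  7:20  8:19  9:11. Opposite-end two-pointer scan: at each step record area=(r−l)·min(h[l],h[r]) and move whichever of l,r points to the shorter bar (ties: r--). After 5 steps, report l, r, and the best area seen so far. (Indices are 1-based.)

l=1 r=9: min(3,11)*8=24 best=24 *, l++
l=2 r=9: min(6,11)*7=42 best=42 *, l++
l=3 r=9: min(15,11)*6=66 best=66 *, r--
l=3 r=8: min(15,19)*5=75 best=75 *, l++
l=4 r=8: min(5,19)*4=20 best=75, l++

l=5, r=8, best area=75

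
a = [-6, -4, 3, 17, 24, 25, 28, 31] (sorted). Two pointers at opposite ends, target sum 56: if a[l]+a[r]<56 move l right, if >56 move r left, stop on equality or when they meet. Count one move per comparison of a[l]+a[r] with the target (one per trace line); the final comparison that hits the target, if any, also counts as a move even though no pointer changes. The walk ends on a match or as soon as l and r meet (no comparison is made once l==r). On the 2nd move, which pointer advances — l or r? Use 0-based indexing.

[0,7] -6+31=25 <56 → l++
[1,7] -4+31=27 <56 → l++

l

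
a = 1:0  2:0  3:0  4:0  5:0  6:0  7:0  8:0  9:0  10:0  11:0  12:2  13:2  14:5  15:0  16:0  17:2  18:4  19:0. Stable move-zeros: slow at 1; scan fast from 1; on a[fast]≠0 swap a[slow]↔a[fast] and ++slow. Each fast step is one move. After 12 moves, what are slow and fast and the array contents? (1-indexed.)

slow=2, fast=13, a=[2, 0, 0, 0, 0, 0, 0, 0, 0, 0, 0, 0, 2, 5, 0, 0, 2, 4, 0]

(s=1,f=1) a[fast]=0 → fast++
(s=1,f=2) a[fast]=0 → fast++
(s=1,f=3) a[fast]=0 → fast++
(s=1,f=4) a[fast]=0 → fast++
(s=1,f=5) a[fast]=0 → fast++
(s=1,f=6) a[fast]=0 → fast++
(s=1,f=7) a[fast]=0 → fast++
(s=1,f=8) a[fast]=0 → fast++
(s=1,f=9) a[fast]=0 → fast++
(s=1,f=10) a[fast]=0 → fast++
(s=1,f=11) a[fast]=0 → fast++
(s=1,f=12) a[fast]=2≠0 swap→a[1]=2 → slow++,fast++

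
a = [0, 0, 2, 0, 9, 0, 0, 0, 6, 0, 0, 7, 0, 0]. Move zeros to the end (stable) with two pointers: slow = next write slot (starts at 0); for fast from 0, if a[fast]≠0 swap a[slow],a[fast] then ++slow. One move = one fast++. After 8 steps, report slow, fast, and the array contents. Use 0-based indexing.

(s=0,f=0) a[fast]=0 → fast++
(s=0,f=1) a[fast]=0 → fast++
(s=0,f=2) a[fast]=2≠0 swap→a[0]=2 → slow++,fast++
(s=1,f=3) a[fast]=0 → fast++
(s=1,f=4) a[fast]=9≠0 swap→a[1]=9 → slow++,fast++
(s=2,f=5) a[fast]=0 → fast++
(s=2,f=6) a[fast]=0 → fast++
(s=2,f=7) a[fast]=0 → fast++

slow=2, fast=8, a=[2, 9, 0, 0, 0, 0, 0, 0, 6, 0, 0, 7, 0, 0]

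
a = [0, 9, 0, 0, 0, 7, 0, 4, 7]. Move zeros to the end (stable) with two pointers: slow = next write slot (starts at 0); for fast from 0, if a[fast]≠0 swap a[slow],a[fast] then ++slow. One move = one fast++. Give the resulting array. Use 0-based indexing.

[9, 7, 4, 7, 0, 0, 0, 0, 0]

slow=0 fast=0: a[fast]=0, fast++
slow=0 fast=1: a[fast]=9≠0 swap→a[0]=9, slow++,fast++
slow=1 fast=2: a[fast]=0, fast++
slow=1 fast=3: a[fast]=0, fast++
slow=1 fast=4: a[fast]=0, fast++
slow=1 fast=5: a[fast]=7≠0 swap→a[1]=7, slow++,fast++
slow=2 fast=6: a[fast]=0, fast++
slow=2 fast=7: a[fast]=4≠0 swap→a[2]=4, slow++,fast++
slow=3 fast=8: a[fast]=7≠0 swap→a[3]=7, slow++,fast++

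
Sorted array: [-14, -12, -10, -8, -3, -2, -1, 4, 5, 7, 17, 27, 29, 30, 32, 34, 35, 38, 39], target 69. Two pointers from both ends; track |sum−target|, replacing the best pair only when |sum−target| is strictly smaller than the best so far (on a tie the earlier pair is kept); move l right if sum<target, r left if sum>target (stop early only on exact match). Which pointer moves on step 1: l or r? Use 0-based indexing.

l

[0,18] -14+39=25 d=44 * → l++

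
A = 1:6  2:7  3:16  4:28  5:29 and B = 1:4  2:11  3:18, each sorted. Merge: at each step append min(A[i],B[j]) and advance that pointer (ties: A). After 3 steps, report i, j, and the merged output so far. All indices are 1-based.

i=3, j=2, merged so far=[4, 6, 7]

[i=1,j=1] A[i]=6>B[j]=4 take 4 → j++
[i=1,j=2] A[i]=6<=B[j]=11 take 6 → i++
[i=2,j=2] A[i]=7<=B[j]=11 take 7 → i++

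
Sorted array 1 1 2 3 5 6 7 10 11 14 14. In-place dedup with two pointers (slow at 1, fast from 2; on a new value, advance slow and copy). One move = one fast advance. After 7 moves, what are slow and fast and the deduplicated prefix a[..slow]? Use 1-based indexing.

slow=7, fast=9, prefix=[1, 2, 3, 5, 6, 7, 10]

(s=1,f=2) a[fast]=1=a[slow] dup → fast++
(s=1,f=3) a[fast]=2≠a[slow]=1 write a[2]=2 → slow++,fast++
(s=2,f=4) a[fast]=3≠a[slow]=2 write a[3]=3 → slow++,fast++
(s=3,f=5) a[fast]=5≠a[slow]=3 write a[4]=5 → slow++,fast++
(s=4,f=6) a[fast]=6≠a[slow]=5 write a[5]=6 → slow++,fast++
(s=5,f=7) a[fast]=7≠a[slow]=6 write a[6]=7 → slow++,fast++
(s=6,f=8) a[fast]=10≠a[slow]=7 write a[7]=10 → slow++,fast++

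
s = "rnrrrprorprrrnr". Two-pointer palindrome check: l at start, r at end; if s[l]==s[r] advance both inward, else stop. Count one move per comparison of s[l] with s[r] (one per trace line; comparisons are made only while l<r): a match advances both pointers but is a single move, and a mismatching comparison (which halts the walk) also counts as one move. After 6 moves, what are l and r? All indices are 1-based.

l=7, r=9

l=1 r=15: 'r'=='r', l++,r--
l=2 r=14: 'n'=='n', l++,r--
l=3 r=13: 'r'=='r', l++,r--
l=4 r=12: 'r'=='r', l++,r--
l=5 r=11: 'r'=='r', l++,r--
l=6 r=10: 'p'=='p', l++,r--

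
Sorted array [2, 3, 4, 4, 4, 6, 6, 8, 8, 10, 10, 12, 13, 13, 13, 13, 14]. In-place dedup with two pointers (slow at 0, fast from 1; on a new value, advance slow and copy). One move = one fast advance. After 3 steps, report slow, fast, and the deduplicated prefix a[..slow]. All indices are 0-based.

(s=0,f=1) a[fast]=3≠a[slow]=2 write a[1]=3 → slow++,fast++
(s=1,f=2) a[fast]=4≠a[slow]=3 write a[2]=4 → slow++,fast++
(s=2,f=3) a[fast]=4=a[slow] dup → fast++

slow=2, fast=4, prefix=[2, 3, 4]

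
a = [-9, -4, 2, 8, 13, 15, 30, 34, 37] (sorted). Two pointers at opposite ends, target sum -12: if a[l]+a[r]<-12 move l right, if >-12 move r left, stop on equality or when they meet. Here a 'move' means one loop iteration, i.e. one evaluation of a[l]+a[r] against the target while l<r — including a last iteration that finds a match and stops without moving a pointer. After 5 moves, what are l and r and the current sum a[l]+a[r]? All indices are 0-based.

l=0 r=8: -9+37=28 >-12, r--
l=0 r=7: -9+34=25 >-12, r--
l=0 r=6: -9+30=21 >-12, r--
l=0 r=5: -9+15=6 >-12, r--
l=0 r=4: -9+13=4 >-12, r--

l=0, r=3, sum=-1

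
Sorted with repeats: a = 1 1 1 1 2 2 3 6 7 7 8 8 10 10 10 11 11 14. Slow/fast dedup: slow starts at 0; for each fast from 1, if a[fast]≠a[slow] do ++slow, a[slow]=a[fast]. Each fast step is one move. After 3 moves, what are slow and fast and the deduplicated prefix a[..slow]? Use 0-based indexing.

slow=0, fast=4, prefix=[1]

(s=0,f=1) a[fast]=1=a[slow] dup → fast++
(s=0,f=2) a[fast]=1=a[slow] dup → fast++
(s=0,f=3) a[fast]=1=a[slow] dup → fast++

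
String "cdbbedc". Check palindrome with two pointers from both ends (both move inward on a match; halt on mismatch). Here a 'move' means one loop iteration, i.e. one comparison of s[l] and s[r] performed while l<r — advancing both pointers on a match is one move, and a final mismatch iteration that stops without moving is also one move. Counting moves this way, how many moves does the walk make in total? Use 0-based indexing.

3 moves

[0,6] 'c'=='c' → l++,r--
[1,5] 'd'=='d' → l++,r--
[2,4] 'b'!='e' → stop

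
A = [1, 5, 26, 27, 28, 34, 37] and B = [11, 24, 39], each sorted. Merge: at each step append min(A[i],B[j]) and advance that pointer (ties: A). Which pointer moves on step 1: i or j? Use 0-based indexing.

i

i=0 j=0: A[i]=1<=B[j]=11 take 1, i++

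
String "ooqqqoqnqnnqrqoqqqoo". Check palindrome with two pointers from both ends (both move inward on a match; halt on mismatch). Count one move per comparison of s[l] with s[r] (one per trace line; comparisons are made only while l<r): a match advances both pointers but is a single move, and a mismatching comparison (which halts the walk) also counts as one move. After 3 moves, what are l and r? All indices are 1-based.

l=4, r=17

l=1 r=20: 'o'=='o', l++,r--
l=2 r=19: 'o'=='o', l++,r--
l=3 r=18: 'q'=='q', l++,r--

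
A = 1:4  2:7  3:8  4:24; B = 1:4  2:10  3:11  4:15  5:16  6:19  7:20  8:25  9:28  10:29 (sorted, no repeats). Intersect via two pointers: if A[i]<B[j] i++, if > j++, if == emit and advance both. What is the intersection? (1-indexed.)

intersection = [4]

i=1 j=1: 4==4 emit, i++,j++
i=2 j=2: 7<10, i++
i=3 j=2: 8<10, i++
i=4 j=2: 24>10, j++
i=4 j=3: 24>11, j++
i=4 j=4: 24>15, j++
i=4 j=5: 24>16, j++
i=4 j=6: 24>19, j++
i=4 j=7: 24>20, j++
i=4 j=8: 24<25, i++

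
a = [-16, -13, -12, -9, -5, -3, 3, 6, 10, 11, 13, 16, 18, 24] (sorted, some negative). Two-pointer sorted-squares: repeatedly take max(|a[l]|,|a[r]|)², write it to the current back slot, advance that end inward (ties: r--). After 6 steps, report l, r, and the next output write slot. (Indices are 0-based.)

l=2, r=9, next write slot=7

[0,13] |-16|<=|24| out[13]=576 → r--
[0,12] |-16|<=|18| out[12]=324 → r--
[0,11] |-16|<=|16| out[11]=256 → r--
[0,10] |-16|>|13| out[10]=256 → l++
[1,10] |-13|<=|13| out[9]=169 → r--
[1,9] |-13|>|11| out[8]=169 → l++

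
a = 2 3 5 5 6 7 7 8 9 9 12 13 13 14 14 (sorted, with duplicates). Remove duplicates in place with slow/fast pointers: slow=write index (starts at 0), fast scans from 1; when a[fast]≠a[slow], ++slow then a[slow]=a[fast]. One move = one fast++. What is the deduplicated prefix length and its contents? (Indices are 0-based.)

length 10; prefix = [2, 3, 5, 6, 7, 8, 9, 12, 13, 14]

slow=0 fast=1: a[fast]=3≠a[slow]=2 write a[1]=3, slow++,fast++
slow=1 fast=2: a[fast]=5≠a[slow]=3 write a[2]=5, slow++,fast++
slow=2 fast=3: a[fast]=5=a[slow] dup, fast++
slow=2 fast=4: a[fast]=6≠a[slow]=5 write a[3]=6, slow++,fast++
slow=3 fast=5: a[fast]=7≠a[slow]=6 write a[4]=7, slow++,fast++
slow=4 fast=6: a[fast]=7=a[slow] dup, fast++
slow=4 fast=7: a[fast]=8≠a[slow]=7 write a[5]=8, slow++,fast++
slow=5 fast=8: a[fast]=9≠a[slow]=8 write a[6]=9, slow++,fast++
slow=6 fast=9: a[fast]=9=a[slow] dup, fast++
slow=6 fast=10: a[fast]=12≠a[slow]=9 write a[7]=12, slow++,fast++
slow=7 fast=11: a[fast]=13≠a[slow]=12 write a[8]=13, slow++,fast++
slow=8 fast=12: a[fast]=13=a[slow] dup, fast++
slow=8 fast=13: a[fast]=14≠a[slow]=13 write a[9]=14, slow++,fast++
slow=9 fast=14: a[fast]=14=a[slow] dup, fast++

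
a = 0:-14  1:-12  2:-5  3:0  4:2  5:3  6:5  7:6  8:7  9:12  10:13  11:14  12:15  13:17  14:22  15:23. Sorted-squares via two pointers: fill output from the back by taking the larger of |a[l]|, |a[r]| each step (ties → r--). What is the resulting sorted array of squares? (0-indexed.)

[0,15] |-14|<=|23| out[15]=529 → r--
[0,14] |-14|<=|22| out[14]=484 → r--
[0,13] |-14|<=|17| out[13]=289 → r--
[0,12] |-14|<=|15| out[12]=225 → r--
[0,11] |-14|<=|14| out[11]=196 → r--
[0,10] |-14|>|13| out[10]=196 → l++
[1,10] |-12|<=|13| out[9]=169 → r--
[1,9] |-12|<=|12| out[8]=144 → r--
[1,8] |-12|>|7| out[7]=144 → l++
[2,8] |-5|<=|7| out[6]=49 → r--
[2,7] |-5|<=|6| out[5]=36 → r--
[2,6] |-5|<=|5| out[4]=25 → r--
[2,5] |-5|>|3| out[3]=25 → l++
[3,5] |0|<=|3| out[2]=9 → r--
[3,4] |0|<=|2| out[1]=4 → r--
[3,3] |0|<=|0| out[0]=0 → r--

[0, 4, 9, 25, 25, 36, 49, 144, 144, 169, 196, 196, 225, 289, 484, 529]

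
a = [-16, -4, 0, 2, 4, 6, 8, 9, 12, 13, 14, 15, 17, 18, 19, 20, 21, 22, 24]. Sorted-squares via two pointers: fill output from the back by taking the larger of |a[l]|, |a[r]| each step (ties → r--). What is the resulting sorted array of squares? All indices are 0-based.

[0,18] |-16|<=|24| out[18]=576 → r--
[0,17] |-16|<=|22| out[17]=484 → r--
[0,16] |-16|<=|21| out[16]=441 → r--
[0,15] |-16|<=|20| out[15]=400 → r--
[0,14] |-16|<=|19| out[14]=361 → r--
[0,13] |-16|<=|18| out[13]=324 → r--
[0,12] |-16|<=|17| out[12]=289 → r--
[0,11] |-16|>|15| out[11]=256 → l++
[1,11] |-4|<=|15| out[10]=225 → r--
[1,10] |-4|<=|14| out[9]=196 → r--
[1,9] |-4|<=|13| out[8]=169 → r--
[1,8] |-4|<=|12| out[7]=144 → r--
[1,7] |-4|<=|9| out[6]=81 → r--
[1,6] |-4|<=|8| out[5]=64 → r--
[1,5] |-4|<=|6| out[4]=36 → r--
[1,4] |-4|<=|4| out[3]=16 → r--
[1,3] |-4|>|2| out[2]=16 → l++
[2,3] |0|<=|2| out[1]=4 → r--
[2,2] |0|<=|0| out[0]=0 → r--

[0, 4, 16, 16, 36, 64, 81, 144, 169, 196, 225, 256, 289, 324, 361, 400, 441, 484, 576]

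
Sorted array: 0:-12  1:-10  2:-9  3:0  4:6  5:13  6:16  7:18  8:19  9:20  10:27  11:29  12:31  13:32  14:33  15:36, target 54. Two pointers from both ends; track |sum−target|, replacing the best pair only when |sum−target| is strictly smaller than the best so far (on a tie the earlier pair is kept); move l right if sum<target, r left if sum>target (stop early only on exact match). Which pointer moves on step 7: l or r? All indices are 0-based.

l=0 r=15: -12+36=24 d=30 *, l++
l=1 r=15: -10+36=26 d=28 *, l++
l=2 r=15: -9+36=27 d=27 *, l++
l=3 r=15: 0+36=36 d=18 *, l++
l=4 r=15: 6+36=42 d=12 *, l++
l=5 r=15: 13+36=49 d=5 *, l++
l=6 r=15: 16+36=52 d=2 *, l++

l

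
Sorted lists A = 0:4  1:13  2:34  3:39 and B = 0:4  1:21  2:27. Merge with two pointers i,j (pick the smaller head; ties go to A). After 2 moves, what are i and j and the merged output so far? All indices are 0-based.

[i=0,j=0] A[i]=4<=B[j]=4 take 4 → i++
[i=1,j=0] A[i]=13>B[j]=4 take 4 → j++

i=1, j=1, merged so far=[4, 4]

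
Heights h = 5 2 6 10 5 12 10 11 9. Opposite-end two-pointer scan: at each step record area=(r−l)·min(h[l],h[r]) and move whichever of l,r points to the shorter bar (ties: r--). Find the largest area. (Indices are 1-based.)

l=1 r=9: min(5,9)*8=40 best=40 *, l++
l=2 r=9: min(2,9)*7=14 best=40, l++
l=3 r=9: min(6,9)*6=36 best=40, l++
l=4 r=9: min(10,9)*5=45 best=45 *, r--
l=4 r=8: min(10,11)*4=40 best=45, l++
l=5 r=8: min(5,11)*3=15 best=45, l++
l=6 r=8: min(12,11)*2=22 best=45, r--
l=6 r=7: min(12,10)*1=10 best=45, r--

max area = 45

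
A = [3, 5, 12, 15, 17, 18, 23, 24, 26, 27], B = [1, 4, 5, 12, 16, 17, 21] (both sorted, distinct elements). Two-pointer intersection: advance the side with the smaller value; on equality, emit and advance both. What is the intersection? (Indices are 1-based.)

i=1 j=1: 3>1, j++
i=1 j=2: 3<4, i++
i=2 j=2: 5>4, j++
i=2 j=3: 5==5 emit, i++,j++
i=3 j=4: 12==12 emit, i++,j++
i=4 j=5: 15<16, i++
i=5 j=5: 17>16, j++
i=5 j=6: 17==17 emit, i++,j++
i=6 j=7: 18<21, i++
i=7 j=7: 23>21, j++

intersection = [5, 12, 17]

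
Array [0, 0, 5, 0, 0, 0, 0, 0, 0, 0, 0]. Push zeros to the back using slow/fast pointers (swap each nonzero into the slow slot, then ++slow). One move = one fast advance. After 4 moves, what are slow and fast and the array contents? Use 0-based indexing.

slow=0 fast=0: a[fast]=0, fast++
slow=0 fast=1: a[fast]=0, fast++
slow=0 fast=2: a[fast]=5≠0 swap→a[0]=5, slow++,fast++
slow=1 fast=3: a[fast]=0, fast++

slow=1, fast=4, a=[5, 0, 0, 0, 0, 0, 0, 0, 0, 0, 0]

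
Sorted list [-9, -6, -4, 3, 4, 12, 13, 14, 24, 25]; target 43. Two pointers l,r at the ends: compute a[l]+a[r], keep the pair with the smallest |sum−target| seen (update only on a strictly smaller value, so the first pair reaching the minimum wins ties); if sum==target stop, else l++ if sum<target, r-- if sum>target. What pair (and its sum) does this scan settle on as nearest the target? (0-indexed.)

pair (14, 25) with sum 39 (|Δ|=4)

[0,9] -9+25=16 d=27 * → l++
[1,9] -6+25=19 d=24 * → l++
[2,9] -4+25=21 d=22 * → l++
[3,9] 3+25=28 d=15 * → l++
[4,9] 4+25=29 d=14 * → l++
[5,9] 12+25=37 d=6 * → l++
[6,9] 13+25=38 d=5 * → l++
[7,9] 14+25=39 d=4 * → l++
[8,9] 24+25=49 d=6 → r--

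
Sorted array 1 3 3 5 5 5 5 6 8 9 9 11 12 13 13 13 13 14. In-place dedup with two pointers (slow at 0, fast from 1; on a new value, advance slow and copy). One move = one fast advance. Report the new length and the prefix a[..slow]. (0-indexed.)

length 10; prefix = [1, 3, 5, 6, 8, 9, 11, 12, 13, 14]

slow=0 fast=1: a[fast]=3≠a[slow]=1 write a[1]=3, slow++,fast++
slow=1 fast=2: a[fast]=3=a[slow] dup, fast++
slow=1 fast=3: a[fast]=5≠a[slow]=3 write a[2]=5, slow++,fast++
slow=2 fast=4: a[fast]=5=a[slow] dup, fast++
slow=2 fast=5: a[fast]=5=a[slow] dup, fast++
slow=2 fast=6: a[fast]=5=a[slow] dup, fast++
slow=2 fast=7: a[fast]=6≠a[slow]=5 write a[3]=6, slow++,fast++
slow=3 fast=8: a[fast]=8≠a[slow]=6 write a[4]=8, slow++,fast++
slow=4 fast=9: a[fast]=9≠a[slow]=8 write a[5]=9, slow++,fast++
slow=5 fast=10: a[fast]=9=a[slow] dup, fast++
slow=5 fast=11: a[fast]=11≠a[slow]=9 write a[6]=11, slow++,fast++
slow=6 fast=12: a[fast]=12≠a[slow]=11 write a[7]=12, slow++,fast++
slow=7 fast=13: a[fast]=13≠a[slow]=12 write a[8]=13, slow++,fast++
slow=8 fast=14: a[fast]=13=a[slow] dup, fast++
slow=8 fast=15: a[fast]=13=a[slow] dup, fast++
slow=8 fast=16: a[fast]=13=a[slow] dup, fast++
slow=8 fast=17: a[fast]=14≠a[slow]=13 write a[9]=14, slow++,fast++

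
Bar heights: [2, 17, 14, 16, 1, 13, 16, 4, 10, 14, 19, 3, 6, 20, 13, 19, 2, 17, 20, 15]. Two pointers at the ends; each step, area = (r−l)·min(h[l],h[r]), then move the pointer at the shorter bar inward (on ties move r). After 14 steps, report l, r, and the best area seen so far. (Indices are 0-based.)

l=13, r=18, best area=289

[0,19] min(2,15)*19=38 best=38 * → l++
[1,19] min(17,15)*18=270 best=270 * → r--
[1,18] min(17,20)*17=289 best=289 * → l++
[2,18] min(14,20)*16=224 best=289 → l++
[3,18] min(16,20)*15=240 best=289 → l++
[4,18] min(1,20)*14=14 best=289 → l++
[5,18] min(13,20)*13=169 best=289 → l++
[6,18] min(16,20)*12=192 best=289 → l++
[7,18] min(4,20)*11=44 best=289 → l++
[8,18] min(10,20)*10=100 best=289 → l++
[9,18] min(14,20)*9=126 best=289 → l++
[10,18] min(19,20)*8=152 best=289 → l++
[11,18] min(3,20)*7=21 best=289 → l++
[12,18] min(6,20)*6=36 best=289 → l++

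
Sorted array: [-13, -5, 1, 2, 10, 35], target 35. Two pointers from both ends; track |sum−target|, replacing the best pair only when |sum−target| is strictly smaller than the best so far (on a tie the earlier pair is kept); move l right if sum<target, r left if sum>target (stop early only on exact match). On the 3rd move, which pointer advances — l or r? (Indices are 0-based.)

l=0 r=5: -13+35=22 d=13 *, l++
l=1 r=5: -5+35=30 d=5 *, l++
l=2 r=5: 1+35=36 d=1 *, r--

r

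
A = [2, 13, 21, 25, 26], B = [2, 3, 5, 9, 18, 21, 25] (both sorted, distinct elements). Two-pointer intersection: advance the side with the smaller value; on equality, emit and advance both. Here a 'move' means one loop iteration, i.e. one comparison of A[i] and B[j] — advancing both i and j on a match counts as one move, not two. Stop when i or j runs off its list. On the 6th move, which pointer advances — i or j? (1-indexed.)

i=1 j=1: 2==2 emit, i++,j++
i=2 j=2: 13>3, j++
i=2 j=3: 13>5, j++
i=2 j=4: 13>9, j++
i=2 j=5: 13<18, i++
i=3 j=5: 21>18, j++

j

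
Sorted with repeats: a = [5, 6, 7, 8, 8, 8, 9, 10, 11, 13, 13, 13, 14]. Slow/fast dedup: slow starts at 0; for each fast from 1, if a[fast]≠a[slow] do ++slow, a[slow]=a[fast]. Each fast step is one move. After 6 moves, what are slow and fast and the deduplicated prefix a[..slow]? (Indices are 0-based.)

slow=0 fast=1: a[fast]=6≠a[slow]=5 write a[1]=6, slow++,fast++
slow=1 fast=2: a[fast]=7≠a[slow]=6 write a[2]=7, slow++,fast++
slow=2 fast=3: a[fast]=8≠a[slow]=7 write a[3]=8, slow++,fast++
slow=3 fast=4: a[fast]=8=a[slow] dup, fast++
slow=3 fast=5: a[fast]=8=a[slow] dup, fast++
slow=3 fast=6: a[fast]=9≠a[slow]=8 write a[4]=9, slow++,fast++

slow=4, fast=7, prefix=[5, 6, 7, 8, 9]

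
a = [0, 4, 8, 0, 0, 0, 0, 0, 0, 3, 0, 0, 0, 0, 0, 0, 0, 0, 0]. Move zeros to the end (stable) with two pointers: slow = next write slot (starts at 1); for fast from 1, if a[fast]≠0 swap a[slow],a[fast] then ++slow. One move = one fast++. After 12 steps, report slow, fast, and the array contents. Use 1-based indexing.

slow=4, fast=13, a=[4, 8, 3, 0, 0, 0, 0, 0, 0, 0, 0, 0, 0, 0, 0, 0, 0, 0, 0]

(s=1,f=1) a[fast]=0 → fast++
(s=1,f=2) a[fast]=4≠0 swap→a[1]=4 → slow++,fast++
(s=2,f=3) a[fast]=8≠0 swap→a[2]=8 → slow++,fast++
(s=3,f=4) a[fast]=0 → fast++
(s=3,f=5) a[fast]=0 → fast++
(s=3,f=6) a[fast]=0 → fast++
(s=3,f=7) a[fast]=0 → fast++
(s=3,f=8) a[fast]=0 → fast++
(s=3,f=9) a[fast]=0 → fast++
(s=3,f=10) a[fast]=3≠0 swap→a[3]=3 → slow++,fast++
(s=4,f=11) a[fast]=0 → fast++
(s=4,f=12) a[fast]=0 → fast++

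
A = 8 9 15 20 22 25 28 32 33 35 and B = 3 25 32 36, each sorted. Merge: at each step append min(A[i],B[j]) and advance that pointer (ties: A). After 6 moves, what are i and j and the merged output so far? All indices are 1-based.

i=1 j=1: A[i]=8>B[j]=3 take 3, j++
i=1 j=2: A[i]=8<=B[j]=25 take 8, i++
i=2 j=2: A[i]=9<=B[j]=25 take 9, i++
i=3 j=2: A[i]=15<=B[j]=25 take 15, i++
i=4 j=2: A[i]=20<=B[j]=25 take 20, i++
i=5 j=2: A[i]=22<=B[j]=25 take 22, i++

i=6, j=2, merged so far=[3, 8, 9, 15, 20, 22]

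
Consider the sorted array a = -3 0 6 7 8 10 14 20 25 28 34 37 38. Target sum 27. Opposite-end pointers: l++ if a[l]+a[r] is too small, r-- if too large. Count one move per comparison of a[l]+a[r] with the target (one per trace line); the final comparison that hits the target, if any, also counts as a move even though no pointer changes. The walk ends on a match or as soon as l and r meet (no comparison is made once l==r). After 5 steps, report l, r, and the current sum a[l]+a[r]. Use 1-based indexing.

l=2, r=9, sum=25

[1,13] -3+38=35 >27 → r--
[1,12] -3+37=34 >27 → r--
[1,11] -3+34=31 >27 → r--
[1,10] -3+28=25 <27 → l++
[2,10] 0+28=28 >27 → r--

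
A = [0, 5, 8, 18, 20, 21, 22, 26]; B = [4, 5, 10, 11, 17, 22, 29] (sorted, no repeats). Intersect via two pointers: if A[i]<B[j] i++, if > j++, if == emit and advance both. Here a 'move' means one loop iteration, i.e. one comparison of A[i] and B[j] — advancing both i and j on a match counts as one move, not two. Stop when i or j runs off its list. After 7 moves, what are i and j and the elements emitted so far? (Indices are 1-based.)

i=4, j=6, emitted=[5]

i=1 j=1: 0<4, i++
i=2 j=1: 5>4, j++
i=2 j=2: 5==5 emit, i++,j++
i=3 j=3: 8<10, i++
i=4 j=3: 18>10, j++
i=4 j=4: 18>11, j++
i=4 j=5: 18>17, j++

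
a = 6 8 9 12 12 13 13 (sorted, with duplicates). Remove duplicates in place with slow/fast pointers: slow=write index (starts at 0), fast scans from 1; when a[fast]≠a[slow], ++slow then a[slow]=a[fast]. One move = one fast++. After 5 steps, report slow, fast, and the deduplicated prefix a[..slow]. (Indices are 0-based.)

(s=0,f=1) a[fast]=8≠a[slow]=6 write a[1]=8 → slow++,fast++
(s=1,f=2) a[fast]=9≠a[slow]=8 write a[2]=9 → slow++,fast++
(s=2,f=3) a[fast]=12≠a[slow]=9 write a[3]=12 → slow++,fast++
(s=3,f=4) a[fast]=12=a[slow] dup → fast++
(s=3,f=5) a[fast]=13≠a[slow]=12 write a[4]=13 → slow++,fast++

slow=4, fast=6, prefix=[6, 8, 9, 12, 13]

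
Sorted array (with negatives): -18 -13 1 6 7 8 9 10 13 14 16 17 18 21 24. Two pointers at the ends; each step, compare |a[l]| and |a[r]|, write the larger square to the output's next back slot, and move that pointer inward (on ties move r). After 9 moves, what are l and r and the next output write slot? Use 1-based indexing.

l=3, r=8, next write slot=6

[1,15] |-18|<=|24| out[15]=576 → r--
[1,14] |-18|<=|21| out[14]=441 → r--
[1,13] |-18|<=|18| out[13]=324 → r--
[1,12] |-18|>|17| out[12]=324 → l++
[2,12] |-13|<=|17| out[11]=289 → r--
[2,11] |-13|<=|16| out[10]=256 → r--
[2,10] |-13|<=|14| out[9]=196 → r--
[2,9] |-13|<=|13| out[8]=169 → r--
[2,8] |-13|>|10| out[7]=169 → l++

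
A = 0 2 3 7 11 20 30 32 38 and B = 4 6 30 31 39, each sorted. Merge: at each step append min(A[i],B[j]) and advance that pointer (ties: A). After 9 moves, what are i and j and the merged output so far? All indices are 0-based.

i=7, j=2, merged so far=[0, 2, 3, 4, 6, 7, 11, 20, 30]

i=0 j=0: A[i]=0<=B[j]=4 take 0, i++
i=1 j=0: A[i]=2<=B[j]=4 take 2, i++
i=2 j=0: A[i]=3<=B[j]=4 take 3, i++
i=3 j=0: A[i]=7>B[j]=4 take 4, j++
i=3 j=1: A[i]=7>B[j]=6 take 6, j++
i=3 j=2: A[i]=7<=B[j]=30 take 7, i++
i=4 j=2: A[i]=11<=B[j]=30 take 11, i++
i=5 j=2: A[i]=20<=B[j]=30 take 20, i++
i=6 j=2: A[i]=30<=B[j]=30 take 30, i++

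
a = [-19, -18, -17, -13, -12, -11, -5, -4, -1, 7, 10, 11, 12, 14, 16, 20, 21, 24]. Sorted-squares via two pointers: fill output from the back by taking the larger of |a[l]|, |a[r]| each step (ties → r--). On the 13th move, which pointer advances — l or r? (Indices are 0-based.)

l

[0,17] |-19|<=|24| out[17]=576 → r--
[0,16] |-19|<=|21| out[16]=441 → r--
[0,15] |-19|<=|20| out[15]=400 → r--
[0,14] |-19|>|16| out[14]=361 → l++
[1,14] |-18|>|16| out[13]=324 → l++
[2,14] |-17|>|16| out[12]=289 → l++
[3,14] |-13|<=|16| out[11]=256 → r--
[3,13] |-13|<=|14| out[10]=196 → r--
[3,12] |-13|>|12| out[9]=169 → l++
[4,12] |-12|<=|12| out[8]=144 → r--
[4,11] |-12|>|11| out[7]=144 → l++
[5,11] |-11|<=|11| out[6]=121 → r--
[5,10] |-11|>|10| out[5]=121 → l++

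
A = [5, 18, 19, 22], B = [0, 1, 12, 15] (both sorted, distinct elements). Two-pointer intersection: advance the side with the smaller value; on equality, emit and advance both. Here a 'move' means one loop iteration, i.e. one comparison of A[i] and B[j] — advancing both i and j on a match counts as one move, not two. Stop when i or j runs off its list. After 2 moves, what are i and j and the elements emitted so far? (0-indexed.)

i=0, j=2, emitted=[]

[i=0,j=0] 5>0 → j++
[i=0,j=1] 5>1 → j++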